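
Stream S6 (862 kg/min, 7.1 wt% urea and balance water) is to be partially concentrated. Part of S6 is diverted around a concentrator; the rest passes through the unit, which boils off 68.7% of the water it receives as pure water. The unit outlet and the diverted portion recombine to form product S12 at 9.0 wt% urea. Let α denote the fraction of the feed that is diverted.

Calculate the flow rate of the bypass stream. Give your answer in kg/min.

576.9 kg/min

All 862×0.071 = 61.202 kg/min of urea reaches S12, so S12 = 61.202/0.090 = 680.02 kg/min and vapour = 181.98 kg/min.
The evaporator receives (1−α)·862 of feed at 0.929 water and removes 0.687 of that water:
0.687×0.929×(1−α)×862 = 181.98
(1−α) = 181.98/550.15 = 0.3308;  α = 0.6692.
Bypass flow = 0.6692×862 = 576.87 kg/min.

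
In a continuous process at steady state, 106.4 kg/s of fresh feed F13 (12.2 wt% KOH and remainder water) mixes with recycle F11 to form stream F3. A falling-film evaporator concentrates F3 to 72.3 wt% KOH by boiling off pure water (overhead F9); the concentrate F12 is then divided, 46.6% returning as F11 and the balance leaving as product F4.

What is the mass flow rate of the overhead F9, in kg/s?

Overall KOH balance (none leaves overhead): KOH in fresh feed = KOH in product, i.e. 106.4×0.122 = (1−0.466)·F12·0.723.
F12 = 12.981/(0.723×0.534) = 33.622 kg/s.
Recycle F11 = 0.466×33.622 = 15.668 kg/s.
Combined feed F3 = 106.4 + 15.668 = 122.07 kg/s.
Overhead F9 = F3 − F12 = 122.07 − 33.622 = 88.446 kg/s.

88.45 kg/s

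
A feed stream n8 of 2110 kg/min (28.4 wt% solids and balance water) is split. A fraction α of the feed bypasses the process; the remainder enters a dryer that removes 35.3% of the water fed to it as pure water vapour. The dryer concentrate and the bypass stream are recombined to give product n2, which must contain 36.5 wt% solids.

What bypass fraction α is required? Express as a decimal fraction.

0.122

All 2110×0.284 = 599.24 kg/min of solids reaches n2, so n2 = 599.24/0.365 = 1641.8 kg/min and vapour = 468.25 kg/min.
The evaporator receives (1−α)·2110 of feed at 0.716 water and removes 0.353 of that water:
0.353×0.716×(1−α)×2110 = 468.25
(1−α) = 468.25/533.3 = 0.8780;  α = 0.1220.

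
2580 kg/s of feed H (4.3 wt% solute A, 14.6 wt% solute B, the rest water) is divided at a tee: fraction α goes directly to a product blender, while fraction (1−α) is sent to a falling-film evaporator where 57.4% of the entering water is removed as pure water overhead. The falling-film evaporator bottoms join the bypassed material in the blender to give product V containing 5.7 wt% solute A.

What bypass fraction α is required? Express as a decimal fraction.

All 2580×0.043 = 110.94 kg/s of solute A reaches V, so V = 110.94/0.057 = 1946.3 kg/s and vapour = 633.68 kg/s.
The evaporator receives (1−α)·2580 of feed at 0.811 water and removes 0.574 of that water:
0.574×0.811×(1−α)×2580 = 633.68
(1−α) = 633.68/1201 = 0.5276;  α = 0.4724.

0.472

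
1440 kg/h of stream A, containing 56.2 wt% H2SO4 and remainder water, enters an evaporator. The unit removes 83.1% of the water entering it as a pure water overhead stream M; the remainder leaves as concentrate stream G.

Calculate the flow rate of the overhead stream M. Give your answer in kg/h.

524.1 kg/h

water entering = 1440×0.438 = 630.72 kg/h; overhead removed = 0.831×630.72 = 524.13 kg/h.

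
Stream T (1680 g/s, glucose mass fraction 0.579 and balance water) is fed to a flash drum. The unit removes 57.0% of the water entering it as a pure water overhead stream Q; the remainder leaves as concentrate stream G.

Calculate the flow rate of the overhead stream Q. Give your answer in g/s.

403.1 g/s

water entering = 1680×0.421 = 707.28 g/s; overhead removed = 0.570×707.28 = 403.15 g/s.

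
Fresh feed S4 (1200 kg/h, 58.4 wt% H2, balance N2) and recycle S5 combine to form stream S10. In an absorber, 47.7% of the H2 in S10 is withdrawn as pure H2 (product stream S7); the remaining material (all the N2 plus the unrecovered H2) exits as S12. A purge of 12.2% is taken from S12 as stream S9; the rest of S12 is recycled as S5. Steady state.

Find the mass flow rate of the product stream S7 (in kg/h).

618.1 kg/h

H2 in S10: m_A = 1200×0.584 + (1−0.122)·(1−0.477)·m_A, so m_A = 700.8/0.5408 = 1295.8 kg/h.
Product S7 = 0.477×1295.8 = 618.12 kg/h.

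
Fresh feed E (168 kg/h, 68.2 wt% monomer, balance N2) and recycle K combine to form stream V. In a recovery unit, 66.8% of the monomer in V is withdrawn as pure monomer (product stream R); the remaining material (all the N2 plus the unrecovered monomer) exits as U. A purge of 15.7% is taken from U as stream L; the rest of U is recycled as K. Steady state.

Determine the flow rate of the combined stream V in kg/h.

499.4 kg/h

N2 enters only via E and leaves only via the purge: 168×0.318 = 0.157×(N2 in U), and the recovery unit passes all N2, so N2 in V = N2 in U = 340.28 kg/h.
monomer in V: m_A = 168×0.682 + (1−0.157)·(1−0.668)·m_A, so m_A = 114.58/0.7201 = 159.11 kg/h.
V = 159.11 + 340.28 = 499.39 kg/h.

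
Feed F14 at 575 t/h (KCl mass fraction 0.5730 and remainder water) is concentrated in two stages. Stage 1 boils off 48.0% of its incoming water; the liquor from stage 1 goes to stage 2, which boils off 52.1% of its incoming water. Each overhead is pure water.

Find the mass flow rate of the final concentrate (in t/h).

water in feed = 575×0.427 = 245.53 t/h.
After stage 1: water left = (1−0.480)×245.53 = 127.67; stream total = 457.15 t/h.
After stage 2: water left = (1−0.521)×127.67 = 61.155; final concentrate = 390.63 t/h.

390.6 t/h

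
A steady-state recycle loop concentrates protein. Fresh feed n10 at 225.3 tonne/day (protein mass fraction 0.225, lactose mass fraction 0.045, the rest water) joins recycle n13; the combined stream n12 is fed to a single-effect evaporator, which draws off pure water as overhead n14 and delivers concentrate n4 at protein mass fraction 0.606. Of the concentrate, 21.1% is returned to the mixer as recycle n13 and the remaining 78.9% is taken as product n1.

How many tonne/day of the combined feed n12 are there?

Overall protein balance (none leaves overhead): protein in fresh feed = protein in product, i.e. 225.3×0.225 = (1−0.211)·n4·0.606.
n4 = 50.693/(0.606×0.789) = 106.02 tonne/day.
Recycle n13 = 0.211×106.02 = 22.371 tonne/day.
Combined feed n12 = 225.3 + 22.371 = 247.67 tonne/day.

247.7 tonne/day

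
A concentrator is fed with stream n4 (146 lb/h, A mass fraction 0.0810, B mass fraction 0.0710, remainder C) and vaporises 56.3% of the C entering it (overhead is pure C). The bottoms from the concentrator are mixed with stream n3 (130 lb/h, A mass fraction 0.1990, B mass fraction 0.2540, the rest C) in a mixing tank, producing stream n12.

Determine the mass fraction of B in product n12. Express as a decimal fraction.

Vapour removed = 0.563×0.848×146 = 69.704 lb/h; concentrate = 76.296 lb/h.
B reaching the mixer = 10.366 (from concentrate) + 130×0.254 = 43.386 lb/h.
Product flow = 76.296 + 130 = 206.3 lb/h; B fraction = 0.2103.

0.2103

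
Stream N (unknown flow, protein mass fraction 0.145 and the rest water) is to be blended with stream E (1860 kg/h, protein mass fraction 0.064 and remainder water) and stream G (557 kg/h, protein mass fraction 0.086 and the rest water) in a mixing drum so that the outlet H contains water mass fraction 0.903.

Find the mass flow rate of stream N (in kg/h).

Let N be the unknown flow. Total out = 2417 + N.
water balance: 2250.1 + 0.855·N = 0.903·(2417 + N)
(0.855 − 0.903)·N = 0.903×2417 − 2250.1 = -67.507
N = -67.507 / -0.048 = 1406.4 kg/h

1406 kg/h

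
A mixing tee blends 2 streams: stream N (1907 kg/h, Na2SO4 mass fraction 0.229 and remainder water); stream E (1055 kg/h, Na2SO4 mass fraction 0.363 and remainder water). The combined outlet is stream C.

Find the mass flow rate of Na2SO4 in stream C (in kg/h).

819.7 kg/h

Na2SO4 out = Na2SO4 in = 1907×0.229 + 1055×0.363 = 819.67 kg/h.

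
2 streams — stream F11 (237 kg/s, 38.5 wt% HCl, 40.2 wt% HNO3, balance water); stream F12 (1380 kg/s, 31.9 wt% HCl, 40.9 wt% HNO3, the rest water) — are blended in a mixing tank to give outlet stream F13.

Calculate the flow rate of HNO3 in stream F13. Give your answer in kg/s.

HNO3 out = HNO3 in = 237×0.402 + 1380×0.409 = 659.69 kg/s.

659.7 kg/s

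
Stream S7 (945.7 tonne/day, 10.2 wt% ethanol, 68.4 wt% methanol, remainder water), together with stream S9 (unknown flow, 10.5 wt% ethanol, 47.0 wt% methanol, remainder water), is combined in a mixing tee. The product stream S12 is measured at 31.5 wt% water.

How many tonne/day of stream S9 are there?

868.3 tonne/day

Let S9 be the unknown flow. Total out = 945.7 + S9.
water balance: 202.38 + 0.425·S9 = 0.315·(945.7 + S9)
(0.425 − 0.315)·S9 = 0.315×945.7 − 202.38 = 95.516
S9 = 95.516 / 0.110 = 868.32 tonne/day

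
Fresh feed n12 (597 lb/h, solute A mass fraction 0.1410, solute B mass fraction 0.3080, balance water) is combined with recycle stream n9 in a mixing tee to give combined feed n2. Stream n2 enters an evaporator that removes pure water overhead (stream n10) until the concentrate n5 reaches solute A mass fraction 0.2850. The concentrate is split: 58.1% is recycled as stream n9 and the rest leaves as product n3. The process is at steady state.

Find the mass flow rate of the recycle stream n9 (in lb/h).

409.6 lb/h

Overall solute A balance (none leaves overhead): solute A in fresh feed = solute A in product, i.e. 597×0.141 = (1−0.581)·n5·0.285.
n5 = 84.177/(0.285×0.419) = 704.91 lb/h.
Recycle n9 = 0.581×704.91 = 409.55 lb/h.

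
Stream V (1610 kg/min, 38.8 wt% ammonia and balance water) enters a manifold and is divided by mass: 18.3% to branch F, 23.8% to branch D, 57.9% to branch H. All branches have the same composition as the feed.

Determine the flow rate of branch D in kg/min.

383.2 kg/min

Branch D flow = 0.238×1610 = 383.18 kg/min.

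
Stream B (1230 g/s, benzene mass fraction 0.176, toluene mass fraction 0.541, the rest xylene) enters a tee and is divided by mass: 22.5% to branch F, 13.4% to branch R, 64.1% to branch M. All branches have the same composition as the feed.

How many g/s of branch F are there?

Branch F flow = 0.225×1230 = 276.75 g/s.

276.8 g/s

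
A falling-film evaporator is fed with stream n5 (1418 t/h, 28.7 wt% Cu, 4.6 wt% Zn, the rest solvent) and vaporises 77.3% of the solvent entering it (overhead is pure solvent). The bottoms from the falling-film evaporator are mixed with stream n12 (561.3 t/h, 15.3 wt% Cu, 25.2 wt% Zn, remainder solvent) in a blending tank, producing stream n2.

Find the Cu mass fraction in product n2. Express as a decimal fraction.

0.3948

Vapour removed = 0.773×0.667×1418 = 731.11 t/h; concentrate = 686.89 t/h.
Cu reaching the mixer = 406.97 (from concentrate) + 561.3×0.153 = 492.84 t/h.
Product flow = 686.89 + 561.3 = 1248.2 t/h; Cu fraction = 0.3948.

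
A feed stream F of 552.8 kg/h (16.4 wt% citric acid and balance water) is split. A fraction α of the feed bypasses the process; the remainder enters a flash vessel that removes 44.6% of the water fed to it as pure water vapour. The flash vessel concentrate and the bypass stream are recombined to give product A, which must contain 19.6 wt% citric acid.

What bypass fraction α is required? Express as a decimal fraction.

All 552.8×0.164 = 90.659 kg/h of citric acid reaches A, so A = 90.659/0.196 = 462.55 kg/h and vapour = 90.253 kg/h.
The evaporator receives (1−α)·552.8 of feed at 0.836 water and removes 0.446 of that water:
0.446×0.836×(1−α)×552.8 = 90.253
(1−α) = 90.253/206.11 = 0.4379;  α = 0.5621.

0.562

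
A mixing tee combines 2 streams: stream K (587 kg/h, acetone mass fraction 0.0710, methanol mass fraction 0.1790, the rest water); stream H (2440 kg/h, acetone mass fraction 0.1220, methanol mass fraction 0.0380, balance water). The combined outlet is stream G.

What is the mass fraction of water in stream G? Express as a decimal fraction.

0.8225

Total flow out = 587 + 2440 = 3027 kg/h.
water in = 587×0.750 + 2440×0.840 = 2489.8 kg/h.
water mass fraction in G = 2489.8/3027 = 0.8225.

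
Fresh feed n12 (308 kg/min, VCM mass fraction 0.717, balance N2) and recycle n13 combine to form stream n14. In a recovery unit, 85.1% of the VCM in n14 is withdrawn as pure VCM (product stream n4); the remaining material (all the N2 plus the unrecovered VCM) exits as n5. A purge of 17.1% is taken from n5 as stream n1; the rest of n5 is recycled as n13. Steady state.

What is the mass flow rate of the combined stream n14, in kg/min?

761.7 kg/min

N2 enters only via n12 and leaves only via the purge: 308×0.283 = 0.171×(N2 in n5), and the recovery unit passes all N2, so N2 in n14 = N2 in n5 = 509.73 kg/min.
VCM in n14: m_A = 308×0.717 + (1−0.171)·(1−0.851)·m_A, so m_A = 220.84/0.8765 = 251.96 kg/min.
n14 = 251.96 + 509.73 = 761.69 kg/min.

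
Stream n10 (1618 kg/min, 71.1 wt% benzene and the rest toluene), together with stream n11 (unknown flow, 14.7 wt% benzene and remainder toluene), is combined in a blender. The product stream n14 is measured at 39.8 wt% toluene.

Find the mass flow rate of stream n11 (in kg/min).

Let n11 be the unknown flow. Total out = 1618 + n11.
toluene balance: 467.6 + 0.853·n11 = 0.398·(1618 + n11)
(0.853 − 0.398)·n11 = 0.398×1618 − 467.6 = 176.36
n11 = 176.36 / 0.455 = 387.61 kg/min

387.6 kg/min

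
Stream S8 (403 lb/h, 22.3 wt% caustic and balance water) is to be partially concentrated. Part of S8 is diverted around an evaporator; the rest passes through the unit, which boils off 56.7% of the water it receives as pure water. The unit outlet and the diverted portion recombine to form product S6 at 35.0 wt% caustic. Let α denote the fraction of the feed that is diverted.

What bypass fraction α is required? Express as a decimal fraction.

All 403×0.223 = 89.869 lb/h of caustic reaches S6, so S6 = 89.869/0.350 = 256.77 lb/h and vapour = 146.23 lb/h.
The evaporator receives (1−α)·403 of feed at 0.777 water and removes 0.567 of that water:
0.567×0.777×(1−α)×403 = 146.23
(1−α) = 146.23/177.55 = 0.8236;  α = 0.1764.

0.176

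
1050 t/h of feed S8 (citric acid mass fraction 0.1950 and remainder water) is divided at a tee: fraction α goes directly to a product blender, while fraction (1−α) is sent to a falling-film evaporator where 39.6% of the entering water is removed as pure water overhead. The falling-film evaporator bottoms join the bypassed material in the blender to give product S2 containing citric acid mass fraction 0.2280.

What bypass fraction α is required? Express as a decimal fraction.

0.546

All 1050×0.195 = 204.75 t/h of citric acid reaches S2, so S2 = 204.75/0.228 = 898.03 t/h and vapour = 151.97 t/h.
The evaporator receives (1−α)·1050 of feed at 0.805 water and removes 0.396 of that water:
0.396×0.805×(1−α)×1050 = 151.97
(1−α) = 151.97/334.72 = 0.4540;  α = 0.5460.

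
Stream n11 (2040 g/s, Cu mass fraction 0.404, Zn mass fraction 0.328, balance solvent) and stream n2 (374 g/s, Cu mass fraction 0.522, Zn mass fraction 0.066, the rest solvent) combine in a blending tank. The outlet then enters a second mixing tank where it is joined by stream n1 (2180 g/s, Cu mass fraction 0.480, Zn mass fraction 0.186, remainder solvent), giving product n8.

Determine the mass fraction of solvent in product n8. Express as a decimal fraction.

0.311

Overall, product flow = 4594 g/s.
solvent in = 2040×0.268 + 374×0.412 + 2180×0.334 = 1428.9 g/s.
solvent fraction in n8 = 0.311.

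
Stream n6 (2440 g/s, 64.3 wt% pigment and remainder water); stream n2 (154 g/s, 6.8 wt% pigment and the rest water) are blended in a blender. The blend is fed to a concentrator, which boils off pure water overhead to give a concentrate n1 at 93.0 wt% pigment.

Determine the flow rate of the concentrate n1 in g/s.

1698 g/s

pigment entering = 2440×0.643 + 154×0.068 = 1579.4 g/s.
All pigment reports to n1, so n1 = 1579.4/0.930 = 1698.3 g/s.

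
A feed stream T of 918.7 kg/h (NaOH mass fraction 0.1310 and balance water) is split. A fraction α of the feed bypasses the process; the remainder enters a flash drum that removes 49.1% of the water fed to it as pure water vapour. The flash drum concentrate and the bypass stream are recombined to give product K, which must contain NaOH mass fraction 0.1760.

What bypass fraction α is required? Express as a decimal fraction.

All 918.7×0.131 = 120.35 kg/h of NaOH reaches K, so K = 120.35/0.176 = 683.81 kg/h and vapour = 234.89 kg/h.
The evaporator receives (1−α)·918.7 of feed at 0.869 water and removes 0.491 of that water:
0.491×0.869×(1−α)×918.7 = 234.89
(1−α) = 234.89/391.99 = 0.5992;  α = 0.4008.

0.401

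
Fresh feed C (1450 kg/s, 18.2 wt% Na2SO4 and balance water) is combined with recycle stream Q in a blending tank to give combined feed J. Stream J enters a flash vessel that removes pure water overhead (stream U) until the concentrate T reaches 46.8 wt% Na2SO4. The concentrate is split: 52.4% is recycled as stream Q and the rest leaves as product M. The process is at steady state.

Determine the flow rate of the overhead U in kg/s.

Overall Na2SO4 balance (none leaves overhead): Na2SO4 in fresh feed = Na2SO4 in product, i.e. 1450×0.182 = (1−0.524)·T·0.468.
T = 263.9/(0.468×0.476) = 1184.6 kg/s.
Recycle Q = 0.524×1184.6 = 620.75 kg/s.
Combined feed J = 1450 + 620.75 = 2070.8 kg/s.
Overhead U = J − T = 2070.8 − 1184.6 = 886.11 kg/s.

886.1 kg/s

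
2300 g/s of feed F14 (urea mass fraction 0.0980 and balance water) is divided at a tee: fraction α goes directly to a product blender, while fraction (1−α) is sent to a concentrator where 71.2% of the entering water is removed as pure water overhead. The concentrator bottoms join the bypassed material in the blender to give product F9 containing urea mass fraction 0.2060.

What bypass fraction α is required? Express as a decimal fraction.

All 2300×0.098 = 225.4 g/s of urea reaches F9, so F9 = 225.4/0.206 = 1094.2 g/s and vapour = 1205.8 g/s.
The evaporator receives (1−α)·2300 of feed at 0.902 water and removes 0.712 of that water:
0.712×0.902×(1−α)×2300 = 1205.8
(1−α) = 1205.8/1477.1 = 0.8163;  α = 0.1837.

0.184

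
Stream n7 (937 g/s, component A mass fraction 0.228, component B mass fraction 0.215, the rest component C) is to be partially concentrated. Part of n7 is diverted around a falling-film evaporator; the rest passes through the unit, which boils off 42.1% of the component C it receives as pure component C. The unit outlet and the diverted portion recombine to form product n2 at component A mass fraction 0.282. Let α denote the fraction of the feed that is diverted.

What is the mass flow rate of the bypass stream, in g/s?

171.8 g/s

All 937×0.228 = 213.64 g/s of component A reaches n2, so n2 = 213.64/0.282 = 757.57 g/s and vapour = 179.43 g/s.
The evaporator receives (1−α)·937 of feed at 0.557 component C and removes 0.421 of that component C:
0.421×0.557×(1−α)×937 = 179.43
(1−α) = 179.43/219.72 = 0.8166;  α = 0.1834.
Bypass flow = 0.1834×937 = 171.85 g/s.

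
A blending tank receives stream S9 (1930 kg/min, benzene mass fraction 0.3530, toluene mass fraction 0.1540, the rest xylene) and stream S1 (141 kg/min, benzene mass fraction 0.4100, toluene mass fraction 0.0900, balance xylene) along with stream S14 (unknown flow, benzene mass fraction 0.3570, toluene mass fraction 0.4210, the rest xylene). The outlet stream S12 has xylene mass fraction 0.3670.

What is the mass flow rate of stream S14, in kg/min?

1806 kg/min

Let S14 be the unknown flow. Total out = 2071 + S14.
xylene balance: 1022 + 0.222·S14 = 0.367·(2071 + S14)
(0.222 − 0.367)·S14 = 0.367×2071 − 1022 = -261.93
S14 = -261.93 / -0.145 = 1806.4 kg/min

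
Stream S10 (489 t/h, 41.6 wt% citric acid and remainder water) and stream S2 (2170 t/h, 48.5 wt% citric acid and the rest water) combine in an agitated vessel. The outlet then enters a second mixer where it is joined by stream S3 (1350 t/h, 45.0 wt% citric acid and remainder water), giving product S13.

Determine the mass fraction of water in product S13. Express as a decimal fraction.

Overall, product flow = 4009 t/h.
water in = 489×0.584 + 2170×0.515 + 1350×0.550 = 2145.6 t/h.
water fraction in S13 = 0.535.

0.535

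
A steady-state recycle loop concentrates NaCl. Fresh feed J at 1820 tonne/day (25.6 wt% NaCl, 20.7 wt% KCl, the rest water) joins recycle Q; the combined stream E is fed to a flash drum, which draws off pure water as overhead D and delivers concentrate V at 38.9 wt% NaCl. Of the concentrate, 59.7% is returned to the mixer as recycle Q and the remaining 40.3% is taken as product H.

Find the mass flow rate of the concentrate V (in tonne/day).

Overall NaCl balance (none leaves overhead): NaCl in fresh feed = NaCl in product, i.e. 1820×0.256 = (1−0.597)·V·0.389.
V = 465.92/(0.389×0.403) = 2972.1 tonne/day.

2972 tonne/day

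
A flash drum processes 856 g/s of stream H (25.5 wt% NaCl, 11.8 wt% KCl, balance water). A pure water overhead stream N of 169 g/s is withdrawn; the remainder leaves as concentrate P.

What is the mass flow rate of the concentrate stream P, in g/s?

Concentrate = 856 − 169 = 687 g/s.

687 g/s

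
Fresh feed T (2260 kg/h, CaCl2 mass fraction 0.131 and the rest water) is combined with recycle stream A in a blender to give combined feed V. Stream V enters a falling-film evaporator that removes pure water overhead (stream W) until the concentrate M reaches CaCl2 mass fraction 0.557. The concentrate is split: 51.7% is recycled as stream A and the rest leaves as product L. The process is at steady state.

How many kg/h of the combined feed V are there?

Overall CaCl2 balance (none leaves overhead): CaCl2 in fresh feed = CaCl2 in product, i.e. 2260×0.131 = (1−0.517)·M·0.557.
M = 296.06/(0.557×0.483) = 1100.5 kg/h.
Recycle A = 0.517×1100.5 = 568.94 kg/h.
Combined feed V = 2260 + 568.94 = 2828.9 kg/h.

2829 kg/h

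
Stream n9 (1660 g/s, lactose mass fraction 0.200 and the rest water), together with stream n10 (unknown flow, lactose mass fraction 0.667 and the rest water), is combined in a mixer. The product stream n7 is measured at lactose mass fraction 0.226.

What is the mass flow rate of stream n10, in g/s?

97.87 g/s

Let n10 be the unknown flow. Total out = 1660 + n10.
lactose balance: 332 + 0.667·n10 = 0.226·(1660 + n10)
(0.667 − 0.226)·n10 = 0.226×1660 − 332 = 43.16
n10 = 43.16 / 0.441 = 97.868 g/s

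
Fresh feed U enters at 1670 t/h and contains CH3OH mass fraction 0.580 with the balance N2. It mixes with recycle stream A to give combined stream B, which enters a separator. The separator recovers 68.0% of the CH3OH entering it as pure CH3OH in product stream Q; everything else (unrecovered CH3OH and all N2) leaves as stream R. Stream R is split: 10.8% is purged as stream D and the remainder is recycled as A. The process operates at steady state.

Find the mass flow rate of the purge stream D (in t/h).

748.2 t/h

N2 enters only via U and leaves only via the purge: 1670×0.420 = 0.108×(N2 in R), and the separator passes all N2, so N2 in B = N2 in R = 6494.4 t/h.
CH3OH in B: m_A = 1670×0.580 + (1−0.108)·(1−0.680)·m_A, so m_A = 968.6/0.7146 = 1355.5 t/h.
R = (1−0.680)×1355.5 + 6494.4 = 6928.2 t/h.
Purge D = 0.108×6928.2 = 748.25 t/h.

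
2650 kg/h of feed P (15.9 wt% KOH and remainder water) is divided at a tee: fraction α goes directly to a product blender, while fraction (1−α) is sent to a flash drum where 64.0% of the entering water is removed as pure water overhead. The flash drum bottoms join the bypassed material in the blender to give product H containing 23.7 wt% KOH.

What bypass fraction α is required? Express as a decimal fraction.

0.389

All 2650×0.159 = 421.35 kg/h of KOH reaches H, so H = 421.35/0.237 = 1777.8 kg/h and vapour = 872.15 kg/h.
The evaporator receives (1−α)·2650 of feed at 0.841 water and removes 0.640 of that water:
0.640×0.841×(1−α)×2650 = 872.15
(1−α) = 872.15/1426.3 = 0.6115;  α = 0.3885.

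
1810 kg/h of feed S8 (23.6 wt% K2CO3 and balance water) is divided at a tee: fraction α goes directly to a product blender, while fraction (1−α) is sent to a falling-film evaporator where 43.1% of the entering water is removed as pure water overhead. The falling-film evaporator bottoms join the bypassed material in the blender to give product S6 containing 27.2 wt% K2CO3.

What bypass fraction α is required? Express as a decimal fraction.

All 1810×0.236 = 427.16 kg/h of K2CO3 reaches S6, so S6 = 427.16/0.272 = 1570.4 kg/h and vapour = 239.56 kg/h.
The evaporator receives (1−α)·1810 of feed at 0.764 water and removes 0.431 of that water:
0.431×0.764×(1−α)×1810 = 239.56
(1−α) = 239.56/596 = 0.4019;  α = 0.5981.

0.598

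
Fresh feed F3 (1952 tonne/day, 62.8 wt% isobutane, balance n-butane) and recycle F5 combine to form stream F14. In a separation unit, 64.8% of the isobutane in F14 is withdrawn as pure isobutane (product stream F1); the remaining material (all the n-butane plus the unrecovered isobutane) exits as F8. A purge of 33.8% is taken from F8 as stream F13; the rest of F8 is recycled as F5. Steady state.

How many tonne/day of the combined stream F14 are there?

3747 tonne/day

n-butane enters only via F3 and leaves only via the purge: 1952×0.372 = 0.338×(n-butane in F8), and the separation unit passes all n-butane, so n-butane in F14 = n-butane in F8 = 2148.4 tonne/day.
isobutane in F14: m_A = 1952×0.628 + (1−0.338)·(1−0.648)·m_A, so m_A = 1225.9/0.7670 = 1598.3 tonne/day.
F14 = 1598.3 + 2148.4 = 3746.7 tonne/day.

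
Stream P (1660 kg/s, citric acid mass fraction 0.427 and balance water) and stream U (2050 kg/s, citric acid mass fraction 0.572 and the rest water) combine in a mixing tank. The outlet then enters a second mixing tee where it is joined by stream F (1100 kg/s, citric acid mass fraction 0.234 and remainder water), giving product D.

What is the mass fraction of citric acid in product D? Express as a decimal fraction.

Overall, product flow = 4810 kg/s.
citric acid in = 1660×0.427 + 2050×0.572 + 1100×0.234 = 2138.8 kg/s.
citric acid fraction in D = 0.445.

0.445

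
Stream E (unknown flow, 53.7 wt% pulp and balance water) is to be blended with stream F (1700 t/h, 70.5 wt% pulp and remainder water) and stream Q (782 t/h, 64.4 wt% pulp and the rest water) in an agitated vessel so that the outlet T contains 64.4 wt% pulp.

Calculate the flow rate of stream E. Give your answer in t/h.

Let E be the unknown flow. Total out = 2482 + E.
pulp balance: 1702.1 + 0.537·E = 0.644·(2482 + E)
(0.537 − 0.644)·E = 0.644×2482 − 1702.1 = -103.7
E = -103.7 / -0.107 = 969.16 t/h

969.2 t/h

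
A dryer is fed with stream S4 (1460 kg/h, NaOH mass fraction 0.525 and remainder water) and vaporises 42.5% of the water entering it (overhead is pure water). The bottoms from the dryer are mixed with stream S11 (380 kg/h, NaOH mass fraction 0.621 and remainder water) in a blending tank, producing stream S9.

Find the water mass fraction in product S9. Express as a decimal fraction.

0.351

Vapour removed = 0.425×0.475×1460 = 294.74 kg/h; concentrate = 1165.3 kg/h.
water reaching the mixer = 398.76 (from concentrate) + 380×0.379 = 542.78 kg/h.
Product flow = 1165.3 + 380 = 1545.3 kg/h; water fraction = 0.351.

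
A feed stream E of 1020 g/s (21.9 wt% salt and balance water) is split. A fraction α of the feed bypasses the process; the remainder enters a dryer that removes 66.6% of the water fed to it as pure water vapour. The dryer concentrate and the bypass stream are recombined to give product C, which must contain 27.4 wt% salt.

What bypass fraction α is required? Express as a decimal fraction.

0.614

All 1020×0.219 = 223.38 g/s of salt reaches C, so C = 223.38/0.274 = 815.26 g/s and vapour = 204.74 g/s.
The evaporator receives (1−α)·1020 of feed at 0.781 water and removes 0.666 of that water:
0.666×0.781×(1−α)×1020 = 204.74
(1−α) = 204.74/530.55 = 0.3859;  α = 0.6141.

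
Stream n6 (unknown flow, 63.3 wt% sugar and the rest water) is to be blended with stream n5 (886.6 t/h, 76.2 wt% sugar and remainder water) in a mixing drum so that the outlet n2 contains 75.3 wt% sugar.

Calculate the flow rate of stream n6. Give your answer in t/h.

Let n6 be the unknown flow. Total out = 886.6 + n6.
sugar balance: 675.59 + 0.633·n6 = 0.753·(886.6 + n6)
(0.633 − 0.753)·n6 = 0.753×886.6 − 675.59 = -7.9794
n6 = -7.9794 / -0.120 = 66.495 t/h

66.49 t/h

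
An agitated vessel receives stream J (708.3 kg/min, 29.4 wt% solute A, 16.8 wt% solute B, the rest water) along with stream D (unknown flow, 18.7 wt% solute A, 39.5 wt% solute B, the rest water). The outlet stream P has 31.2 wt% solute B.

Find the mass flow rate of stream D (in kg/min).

Let D be the unknown flow. Total out = 708.3 + D.
solute B balance: 118.99 + 0.395·D = 0.312·(708.3 + D)
(0.395 − 0.312)·D = 0.312×708.3 − 118.99 = 102
D = 102 / 0.083 = 1228.9 kg/min

1229 kg/min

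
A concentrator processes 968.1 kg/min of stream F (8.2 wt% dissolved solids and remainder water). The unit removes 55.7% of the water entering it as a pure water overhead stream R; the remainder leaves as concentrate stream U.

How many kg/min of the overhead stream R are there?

water entering = 968.1×0.918 = 888.72 kg/min; overhead removed = 0.557×888.72 = 495.01 kg/min.

495 kg/min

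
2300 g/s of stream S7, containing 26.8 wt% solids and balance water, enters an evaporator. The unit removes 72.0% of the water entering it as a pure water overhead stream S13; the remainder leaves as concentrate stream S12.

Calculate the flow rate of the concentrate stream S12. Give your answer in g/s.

water entering = 2300×0.732 = 1683.6 g/s; overhead removed = 0.720×1683.6 = 1212.2 g/s.
Concentrate = 2300 − 1212.2 = 1087.8 g/s.

1088 g/s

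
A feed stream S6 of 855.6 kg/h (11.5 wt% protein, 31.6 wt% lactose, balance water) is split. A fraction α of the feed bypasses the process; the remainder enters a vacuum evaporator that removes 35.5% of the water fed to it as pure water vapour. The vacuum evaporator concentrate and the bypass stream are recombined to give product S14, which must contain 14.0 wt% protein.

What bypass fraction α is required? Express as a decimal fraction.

0.116

All 855.6×0.115 = 98.394 kg/h of protein reaches S14, so S14 = 98.394/0.140 = 702.81 kg/h and vapour = 152.79 kg/h.
The evaporator receives (1−α)·855.6 of feed at 0.569 water and removes 0.355 of that water:
0.355×0.569×(1−α)×855.6 = 152.79
(1−α) = 152.79/172.83 = 0.8840;  α = 0.1160.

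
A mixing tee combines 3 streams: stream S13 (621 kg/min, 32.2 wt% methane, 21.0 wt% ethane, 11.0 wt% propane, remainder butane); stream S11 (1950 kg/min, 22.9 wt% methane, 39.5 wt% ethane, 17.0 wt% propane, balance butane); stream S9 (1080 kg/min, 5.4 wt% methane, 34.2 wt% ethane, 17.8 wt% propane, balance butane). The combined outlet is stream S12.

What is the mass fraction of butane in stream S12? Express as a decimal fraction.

Total flow out = 621 + 1950 + 1080 = 3651 kg/min.
butane in = 621×0.358 + 1950×0.206 + 1080×0.426 = 1084.1 kg/min.
butane mass fraction in S12 = 1084.1/3651 = 0.2969.

0.2969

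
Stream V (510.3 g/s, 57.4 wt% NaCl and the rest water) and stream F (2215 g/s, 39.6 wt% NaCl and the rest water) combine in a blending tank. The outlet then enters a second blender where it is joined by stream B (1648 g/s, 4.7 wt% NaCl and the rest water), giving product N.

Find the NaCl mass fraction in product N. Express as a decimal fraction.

Overall, product flow = 4373.3 g/s.
NaCl in = 510.3×0.574 + 2215×0.396 + 1648×0.047 = 1247.5 g/s.
NaCl fraction in N = 0.2853.

0.2853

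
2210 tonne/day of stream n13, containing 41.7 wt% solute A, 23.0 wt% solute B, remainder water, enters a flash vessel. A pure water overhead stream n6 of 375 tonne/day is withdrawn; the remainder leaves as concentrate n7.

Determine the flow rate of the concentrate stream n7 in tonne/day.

Concentrate = 2210 − 375 = 1835 tonne/day.

1835 tonne/day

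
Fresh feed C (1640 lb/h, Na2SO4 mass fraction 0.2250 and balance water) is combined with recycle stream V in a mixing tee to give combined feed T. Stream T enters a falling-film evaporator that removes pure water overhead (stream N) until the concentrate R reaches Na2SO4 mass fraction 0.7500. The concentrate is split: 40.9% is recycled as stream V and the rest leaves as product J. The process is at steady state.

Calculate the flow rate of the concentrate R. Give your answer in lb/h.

Overall Na2SO4 balance (none leaves overhead): Na2SO4 in fresh feed = Na2SO4 in product, i.e. 1640×0.225 = (1−0.409)·R·0.750.
R = 369/(0.750×0.591) = 832.49 lb/h.

832.5 lb/h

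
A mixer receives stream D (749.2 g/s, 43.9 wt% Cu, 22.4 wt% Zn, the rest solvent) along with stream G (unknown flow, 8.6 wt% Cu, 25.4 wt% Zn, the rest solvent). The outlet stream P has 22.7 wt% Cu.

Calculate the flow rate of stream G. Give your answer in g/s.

Let G be the unknown flow. Total out = 749.2 + G.
Cu balance: 328.9 + 0.086·G = 0.227·(749.2 + G)
(0.086 − 0.227)·G = 0.227×749.2 − 328.9 = -158.83
G = -158.83 / -0.141 = 1126.5 g/s

1126 g/s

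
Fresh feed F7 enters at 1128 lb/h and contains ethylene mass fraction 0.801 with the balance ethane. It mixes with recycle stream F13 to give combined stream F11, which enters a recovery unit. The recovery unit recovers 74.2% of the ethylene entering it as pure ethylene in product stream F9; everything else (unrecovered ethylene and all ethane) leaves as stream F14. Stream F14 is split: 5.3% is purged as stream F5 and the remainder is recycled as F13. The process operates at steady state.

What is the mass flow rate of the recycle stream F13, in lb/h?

4303 lb/h

ethane enters only via F7 and leaves only via the purge: 1128×0.199 = 0.053×(ethane in F14), and the recovery unit passes all ethane, so ethane in F11 = ethane in F14 = 4235.3 lb/h.
ethylene in F11: m_A = 1128×0.801 + (1−0.053)·(1−0.742)·m_A, so m_A = 903.53/0.7557 = 1195.7 lb/h.
F14 = (1−0.742)×1195.7 + 4235.3 = 4543.8 lb/h.
Recycle F13 = (1−0.053)×4543.8 = 4303 lb/h.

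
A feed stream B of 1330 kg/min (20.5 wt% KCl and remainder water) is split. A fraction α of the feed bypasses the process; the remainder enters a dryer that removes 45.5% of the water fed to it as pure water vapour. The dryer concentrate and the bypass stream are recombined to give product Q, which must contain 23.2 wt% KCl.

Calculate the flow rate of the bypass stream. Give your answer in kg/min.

All 1330×0.205 = 272.65 kg/min of KCl reaches Q, so Q = 272.65/0.232 = 1175.2 kg/min and vapour = 154.78 kg/min.
The evaporator receives (1−α)·1330 of feed at 0.795 water and removes 0.455 of that water:
0.455×0.795×(1−α)×1330 = 154.78
(1−α) = 154.78/481.09 = 0.3217;  α = 0.6783.
Bypass flow = 0.6783×1330 = 902.09 kg/min.

902.1 kg/min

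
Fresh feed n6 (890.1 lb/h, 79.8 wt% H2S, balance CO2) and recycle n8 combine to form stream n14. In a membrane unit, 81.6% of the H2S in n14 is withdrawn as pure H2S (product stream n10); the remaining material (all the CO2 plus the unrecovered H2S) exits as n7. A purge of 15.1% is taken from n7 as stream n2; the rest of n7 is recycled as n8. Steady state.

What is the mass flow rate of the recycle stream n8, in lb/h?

1142 lb/h

CO2 enters only via n6 and leaves only via the purge: 890.1×0.202 = 0.151×(CO2 in n7), and the membrane unit passes all CO2, so CO2 in n14 = CO2 in n7 = 1190.7 lb/h.
H2S in n14: m_A = 890.1×0.798 + (1−0.151)·(1−0.816)·m_A, so m_A = 710.3/0.8438 = 841.8 lb/h.
n7 = (1−0.816)×841.8 + 1190.7 = 1345.6 lb/h.
Recycle n8 = (1−0.151)×1345.6 = 1142.4 lb/h.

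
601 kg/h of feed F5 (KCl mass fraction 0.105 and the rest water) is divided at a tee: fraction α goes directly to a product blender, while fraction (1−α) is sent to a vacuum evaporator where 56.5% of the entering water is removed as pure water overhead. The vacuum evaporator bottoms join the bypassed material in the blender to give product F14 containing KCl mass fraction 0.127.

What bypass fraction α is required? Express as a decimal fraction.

0.657

All 601×0.105 = 63.105 kg/h of KCl reaches F14, so F14 = 63.105/0.127 = 496.89 kg/h and vapour = 104.11 kg/h.
The evaporator receives (1−α)·601 of feed at 0.895 water and removes 0.565 of that water:
0.565×0.895×(1−α)×601 = 104.11
(1−α) = 104.11/303.91 = 0.3426;  α = 0.6574.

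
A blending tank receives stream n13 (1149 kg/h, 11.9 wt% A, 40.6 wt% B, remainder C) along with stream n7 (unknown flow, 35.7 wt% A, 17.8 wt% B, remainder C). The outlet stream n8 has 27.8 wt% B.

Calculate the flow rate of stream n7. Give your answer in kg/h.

1471 kg/h

Let n7 be the unknown flow. Total out = 1149 + n7.
B balance: 466.49 + 0.178·n7 = 0.278·(1149 + n7)
(0.178 − 0.278)·n7 = 0.278×1149 − 466.49 = -147.07
n7 = -147.07 / -0.100 = 1470.7 kg/h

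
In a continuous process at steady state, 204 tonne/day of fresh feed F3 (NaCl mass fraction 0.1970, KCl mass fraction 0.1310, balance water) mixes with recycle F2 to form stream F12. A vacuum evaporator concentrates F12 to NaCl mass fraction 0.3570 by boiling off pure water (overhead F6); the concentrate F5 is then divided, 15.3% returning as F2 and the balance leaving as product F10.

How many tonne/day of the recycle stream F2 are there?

20.33 tonne/day

Overall NaCl balance (none leaves overhead): NaCl in fresh feed = NaCl in product, i.e. 204×0.197 = (1−0.153)·F5·0.357.
F5 = 40.188/(0.357×0.847) = 132.91 tonne/day.
Recycle F2 = 0.153×132.91 = 20.335 tonne/day.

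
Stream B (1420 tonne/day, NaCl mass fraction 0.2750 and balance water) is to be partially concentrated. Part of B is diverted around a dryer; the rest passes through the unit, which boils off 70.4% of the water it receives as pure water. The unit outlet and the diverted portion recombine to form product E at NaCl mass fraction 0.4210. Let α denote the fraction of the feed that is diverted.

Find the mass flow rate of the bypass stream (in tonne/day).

455.2 tonne/day

All 1420×0.275 = 390.5 tonne/day of NaCl reaches E, so E = 390.5/0.421 = 927.55 tonne/day and vapour = 492.45 tonne/day.
The evaporator receives (1−α)·1420 of feed at 0.725 water and removes 0.704 of that water:
0.704×0.725×(1−α)×1420 = 492.45
(1−α) = 492.45/724.77 = 0.6795;  α = 0.3205.
Bypass flow = 0.3205×1420 = 455.18 tonne/day.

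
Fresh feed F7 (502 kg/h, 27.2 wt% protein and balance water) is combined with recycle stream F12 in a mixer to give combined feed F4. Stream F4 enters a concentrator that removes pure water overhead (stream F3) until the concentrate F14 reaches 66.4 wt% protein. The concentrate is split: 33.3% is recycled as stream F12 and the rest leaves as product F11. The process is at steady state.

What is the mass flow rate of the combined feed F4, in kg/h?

Overall protein balance (none leaves overhead): protein in fresh feed = protein in product, i.e. 502×0.272 = (1−0.333)·F14·0.664.
F14 = 136.54/(0.664×0.667) = 308.3 kg/h.
Recycle F12 = 0.333×308.3 = 102.67 kg/h.
Combined feed F4 = 502 + 102.67 = 604.67 kg/h.

604.7 kg/h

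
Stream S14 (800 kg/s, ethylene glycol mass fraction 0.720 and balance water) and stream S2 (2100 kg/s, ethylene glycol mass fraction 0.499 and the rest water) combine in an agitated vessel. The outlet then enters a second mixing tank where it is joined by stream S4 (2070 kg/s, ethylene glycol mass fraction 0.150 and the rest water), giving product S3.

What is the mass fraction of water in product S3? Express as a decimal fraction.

0.611

Overall, product flow = 4970 kg/s.
water in = 800×0.280 + 2100×0.501 + 2070×0.850 = 3035.6 kg/s.
water fraction in S3 = 0.611.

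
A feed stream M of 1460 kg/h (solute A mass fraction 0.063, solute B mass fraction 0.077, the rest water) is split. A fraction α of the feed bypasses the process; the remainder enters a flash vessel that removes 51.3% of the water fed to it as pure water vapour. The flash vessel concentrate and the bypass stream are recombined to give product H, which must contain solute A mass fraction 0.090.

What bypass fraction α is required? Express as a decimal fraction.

0.320

All 1460×0.063 = 91.98 kg/h of solute A reaches H, so H = 91.98/0.090 = 1022 kg/h and vapour = 438 kg/h.
The evaporator receives (1−α)·1460 of feed at 0.860 water and removes 0.513 of that water:
0.513×0.860×(1−α)×1460 = 438
(1−α) = 438/644.12 = 0.6800;  α = 0.3200.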